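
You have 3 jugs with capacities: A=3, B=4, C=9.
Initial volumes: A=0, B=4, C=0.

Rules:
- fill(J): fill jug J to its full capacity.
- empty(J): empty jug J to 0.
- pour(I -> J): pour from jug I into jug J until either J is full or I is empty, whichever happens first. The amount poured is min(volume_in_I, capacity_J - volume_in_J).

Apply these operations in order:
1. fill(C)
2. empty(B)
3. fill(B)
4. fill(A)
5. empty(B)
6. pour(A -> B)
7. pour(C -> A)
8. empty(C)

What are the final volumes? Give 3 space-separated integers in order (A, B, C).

Step 1: fill(C) -> (A=0 B=4 C=9)
Step 2: empty(B) -> (A=0 B=0 C=9)
Step 3: fill(B) -> (A=0 B=4 C=9)
Step 4: fill(A) -> (A=3 B=4 C=9)
Step 5: empty(B) -> (A=3 B=0 C=9)
Step 6: pour(A -> B) -> (A=0 B=3 C=9)
Step 7: pour(C -> A) -> (A=3 B=3 C=6)
Step 8: empty(C) -> (A=3 B=3 C=0)

Answer: 3 3 0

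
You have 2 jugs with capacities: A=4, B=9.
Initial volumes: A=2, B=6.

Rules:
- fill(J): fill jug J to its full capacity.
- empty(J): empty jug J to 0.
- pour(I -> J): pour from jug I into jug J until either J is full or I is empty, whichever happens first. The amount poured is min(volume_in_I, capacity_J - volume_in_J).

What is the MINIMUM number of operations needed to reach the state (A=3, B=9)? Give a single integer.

BFS from (A=2, B=6). One shortest path:
  1. pour(A -> B) -> (A=0 B=8)
  2. fill(A) -> (A=4 B=8)
  3. pour(A -> B) -> (A=3 B=9)
Reached target in 3 moves.

Answer: 3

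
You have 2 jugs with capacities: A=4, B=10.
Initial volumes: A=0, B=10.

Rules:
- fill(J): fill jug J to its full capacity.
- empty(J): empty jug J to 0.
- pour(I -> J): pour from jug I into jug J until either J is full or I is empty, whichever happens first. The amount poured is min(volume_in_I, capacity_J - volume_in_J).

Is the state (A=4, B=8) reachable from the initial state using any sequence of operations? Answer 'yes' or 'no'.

BFS from (A=0, B=10):
  1. fill(A) -> (A=4 B=10)
  2. empty(B) -> (A=4 B=0)
  3. pour(A -> B) -> (A=0 B=4)
  4. fill(A) -> (A=4 B=4)
  5. pour(A -> B) -> (A=0 B=8)
  6. fill(A) -> (A=4 B=8)
Target reached → yes.

Answer: yes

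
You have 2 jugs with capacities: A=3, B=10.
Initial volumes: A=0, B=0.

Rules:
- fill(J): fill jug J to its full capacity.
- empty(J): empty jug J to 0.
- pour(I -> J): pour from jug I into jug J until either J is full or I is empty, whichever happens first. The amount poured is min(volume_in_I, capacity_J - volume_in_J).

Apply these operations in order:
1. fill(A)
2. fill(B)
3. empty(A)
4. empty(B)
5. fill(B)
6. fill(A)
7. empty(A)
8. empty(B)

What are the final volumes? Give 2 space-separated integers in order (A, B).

Step 1: fill(A) -> (A=3 B=0)
Step 2: fill(B) -> (A=3 B=10)
Step 3: empty(A) -> (A=0 B=10)
Step 4: empty(B) -> (A=0 B=0)
Step 5: fill(B) -> (A=0 B=10)
Step 6: fill(A) -> (A=3 B=10)
Step 7: empty(A) -> (A=0 B=10)
Step 8: empty(B) -> (A=0 B=0)

Answer: 0 0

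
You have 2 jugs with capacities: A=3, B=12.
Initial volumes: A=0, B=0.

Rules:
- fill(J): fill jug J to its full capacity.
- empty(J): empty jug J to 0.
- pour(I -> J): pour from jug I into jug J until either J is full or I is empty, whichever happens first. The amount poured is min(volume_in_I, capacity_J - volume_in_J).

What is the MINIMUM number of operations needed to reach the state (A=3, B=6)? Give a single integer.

Answer: 4

Derivation:
BFS from (A=0, B=0). One shortest path:
  1. fill(B) -> (A=0 B=12)
  2. pour(B -> A) -> (A=3 B=9)
  3. empty(A) -> (A=0 B=9)
  4. pour(B -> A) -> (A=3 B=6)
Reached target in 4 moves.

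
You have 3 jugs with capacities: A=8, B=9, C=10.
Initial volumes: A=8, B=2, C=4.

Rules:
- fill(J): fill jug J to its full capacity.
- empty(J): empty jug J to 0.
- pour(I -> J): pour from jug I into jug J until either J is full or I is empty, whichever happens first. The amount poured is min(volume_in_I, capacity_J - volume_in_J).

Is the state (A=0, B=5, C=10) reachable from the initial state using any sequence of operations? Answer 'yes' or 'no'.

Answer: yes

Derivation:
BFS from (A=8, B=2, C=4):
  1. empty(A) -> (A=0 B=2 C=4)
  2. pour(B -> C) -> (A=0 B=0 C=6)
  3. fill(B) -> (A=0 B=9 C=6)
  4. pour(B -> C) -> (A=0 B=5 C=10)
Target reached → yes.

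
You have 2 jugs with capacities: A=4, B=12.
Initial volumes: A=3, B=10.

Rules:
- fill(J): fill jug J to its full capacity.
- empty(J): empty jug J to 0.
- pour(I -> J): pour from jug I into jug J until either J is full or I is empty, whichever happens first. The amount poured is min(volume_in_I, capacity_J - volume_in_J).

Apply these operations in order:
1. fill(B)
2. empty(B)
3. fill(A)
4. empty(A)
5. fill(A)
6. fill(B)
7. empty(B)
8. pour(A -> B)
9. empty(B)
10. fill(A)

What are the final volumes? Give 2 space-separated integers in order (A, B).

Step 1: fill(B) -> (A=3 B=12)
Step 2: empty(B) -> (A=3 B=0)
Step 3: fill(A) -> (A=4 B=0)
Step 4: empty(A) -> (A=0 B=0)
Step 5: fill(A) -> (A=4 B=0)
Step 6: fill(B) -> (A=4 B=12)
Step 7: empty(B) -> (A=4 B=0)
Step 8: pour(A -> B) -> (A=0 B=4)
Step 9: empty(B) -> (A=0 B=0)
Step 10: fill(A) -> (A=4 B=0)

Answer: 4 0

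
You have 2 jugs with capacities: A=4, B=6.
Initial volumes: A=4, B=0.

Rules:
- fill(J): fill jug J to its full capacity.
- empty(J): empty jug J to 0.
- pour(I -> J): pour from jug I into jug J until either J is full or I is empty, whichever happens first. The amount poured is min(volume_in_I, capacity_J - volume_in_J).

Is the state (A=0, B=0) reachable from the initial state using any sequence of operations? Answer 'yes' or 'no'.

BFS from (A=4, B=0):
  1. empty(A) -> (A=0 B=0)
Target reached → yes.

Answer: yes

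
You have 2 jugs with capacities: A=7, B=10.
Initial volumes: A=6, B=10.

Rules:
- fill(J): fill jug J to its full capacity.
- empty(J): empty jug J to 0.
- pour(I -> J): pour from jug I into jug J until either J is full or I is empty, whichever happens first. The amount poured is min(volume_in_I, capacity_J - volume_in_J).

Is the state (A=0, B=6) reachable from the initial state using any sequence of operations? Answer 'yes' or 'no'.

Answer: yes

Derivation:
BFS from (A=6, B=10):
  1. empty(B) -> (A=6 B=0)
  2. pour(A -> B) -> (A=0 B=6)
Target reached → yes.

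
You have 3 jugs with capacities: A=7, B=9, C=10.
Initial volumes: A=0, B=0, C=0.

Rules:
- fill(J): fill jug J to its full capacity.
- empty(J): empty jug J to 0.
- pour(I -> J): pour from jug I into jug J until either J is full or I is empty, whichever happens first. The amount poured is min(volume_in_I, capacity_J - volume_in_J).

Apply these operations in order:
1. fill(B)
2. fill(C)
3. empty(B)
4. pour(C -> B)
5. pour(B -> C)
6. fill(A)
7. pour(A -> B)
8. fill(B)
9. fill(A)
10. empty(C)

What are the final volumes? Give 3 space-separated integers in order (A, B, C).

Answer: 7 9 0

Derivation:
Step 1: fill(B) -> (A=0 B=9 C=0)
Step 2: fill(C) -> (A=0 B=9 C=10)
Step 3: empty(B) -> (A=0 B=0 C=10)
Step 4: pour(C -> B) -> (A=0 B=9 C=1)
Step 5: pour(B -> C) -> (A=0 B=0 C=10)
Step 6: fill(A) -> (A=7 B=0 C=10)
Step 7: pour(A -> B) -> (A=0 B=7 C=10)
Step 8: fill(B) -> (A=0 B=9 C=10)
Step 9: fill(A) -> (A=7 B=9 C=10)
Step 10: empty(C) -> (A=7 B=9 C=0)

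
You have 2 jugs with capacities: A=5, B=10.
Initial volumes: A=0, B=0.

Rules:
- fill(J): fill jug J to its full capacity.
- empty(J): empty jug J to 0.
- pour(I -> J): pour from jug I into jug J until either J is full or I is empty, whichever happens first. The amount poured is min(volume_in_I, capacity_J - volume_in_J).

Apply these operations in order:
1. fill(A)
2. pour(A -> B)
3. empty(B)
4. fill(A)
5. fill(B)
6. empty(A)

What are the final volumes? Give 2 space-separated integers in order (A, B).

Answer: 0 10

Derivation:
Step 1: fill(A) -> (A=5 B=0)
Step 2: pour(A -> B) -> (A=0 B=5)
Step 3: empty(B) -> (A=0 B=0)
Step 4: fill(A) -> (A=5 B=0)
Step 5: fill(B) -> (A=5 B=10)
Step 6: empty(A) -> (A=0 B=10)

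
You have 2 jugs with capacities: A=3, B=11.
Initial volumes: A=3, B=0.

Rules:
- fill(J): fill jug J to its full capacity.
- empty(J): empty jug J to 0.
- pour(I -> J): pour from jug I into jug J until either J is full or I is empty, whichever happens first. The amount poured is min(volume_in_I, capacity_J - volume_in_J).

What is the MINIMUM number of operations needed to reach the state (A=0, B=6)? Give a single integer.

Answer: 3

Derivation:
BFS from (A=3, B=0). One shortest path:
  1. pour(A -> B) -> (A=0 B=3)
  2. fill(A) -> (A=3 B=3)
  3. pour(A -> B) -> (A=0 B=6)
Reached target in 3 moves.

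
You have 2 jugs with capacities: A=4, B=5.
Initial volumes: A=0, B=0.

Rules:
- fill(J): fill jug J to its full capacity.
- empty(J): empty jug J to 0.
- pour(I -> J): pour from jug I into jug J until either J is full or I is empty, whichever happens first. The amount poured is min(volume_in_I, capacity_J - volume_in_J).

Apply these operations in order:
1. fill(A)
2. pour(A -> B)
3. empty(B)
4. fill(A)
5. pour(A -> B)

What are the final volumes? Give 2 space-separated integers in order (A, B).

Step 1: fill(A) -> (A=4 B=0)
Step 2: pour(A -> B) -> (A=0 B=4)
Step 3: empty(B) -> (A=0 B=0)
Step 4: fill(A) -> (A=4 B=0)
Step 5: pour(A -> B) -> (A=0 B=4)

Answer: 0 4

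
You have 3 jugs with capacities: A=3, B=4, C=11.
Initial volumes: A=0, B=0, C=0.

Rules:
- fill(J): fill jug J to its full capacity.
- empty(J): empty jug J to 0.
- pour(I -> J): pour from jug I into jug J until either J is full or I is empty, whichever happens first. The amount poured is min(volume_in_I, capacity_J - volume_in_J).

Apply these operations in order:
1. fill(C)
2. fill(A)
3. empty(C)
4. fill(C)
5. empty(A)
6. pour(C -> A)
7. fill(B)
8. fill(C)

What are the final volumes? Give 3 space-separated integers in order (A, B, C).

Step 1: fill(C) -> (A=0 B=0 C=11)
Step 2: fill(A) -> (A=3 B=0 C=11)
Step 3: empty(C) -> (A=3 B=0 C=0)
Step 4: fill(C) -> (A=3 B=0 C=11)
Step 5: empty(A) -> (A=0 B=0 C=11)
Step 6: pour(C -> A) -> (A=3 B=0 C=8)
Step 7: fill(B) -> (A=3 B=4 C=8)
Step 8: fill(C) -> (A=3 B=4 C=11)

Answer: 3 4 11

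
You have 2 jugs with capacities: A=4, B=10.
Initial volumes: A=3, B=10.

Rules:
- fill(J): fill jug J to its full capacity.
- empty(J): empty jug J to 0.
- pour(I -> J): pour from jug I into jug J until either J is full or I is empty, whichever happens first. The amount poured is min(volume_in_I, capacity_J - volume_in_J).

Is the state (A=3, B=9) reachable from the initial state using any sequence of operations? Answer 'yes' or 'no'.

Answer: no

Derivation:
BFS explored all 28 reachable states.
Reachable set includes: (0,0), (0,1), (0,2), (0,3), (0,4), (0,5), (0,6), (0,7), (0,8), (0,9), (0,10), (1,0) ...
Target (A=3, B=9) not in reachable set → no.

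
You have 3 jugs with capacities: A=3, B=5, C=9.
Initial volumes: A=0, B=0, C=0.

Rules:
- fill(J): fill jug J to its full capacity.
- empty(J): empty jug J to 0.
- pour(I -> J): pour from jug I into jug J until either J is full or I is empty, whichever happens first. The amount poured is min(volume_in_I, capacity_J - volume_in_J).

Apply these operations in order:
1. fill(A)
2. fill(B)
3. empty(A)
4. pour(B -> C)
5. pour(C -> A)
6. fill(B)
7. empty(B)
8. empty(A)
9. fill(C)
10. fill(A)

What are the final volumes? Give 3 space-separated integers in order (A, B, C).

Answer: 3 0 9

Derivation:
Step 1: fill(A) -> (A=3 B=0 C=0)
Step 2: fill(B) -> (A=3 B=5 C=0)
Step 3: empty(A) -> (A=0 B=5 C=0)
Step 4: pour(B -> C) -> (A=0 B=0 C=5)
Step 5: pour(C -> A) -> (A=3 B=0 C=2)
Step 6: fill(B) -> (A=3 B=5 C=2)
Step 7: empty(B) -> (A=3 B=0 C=2)
Step 8: empty(A) -> (A=0 B=0 C=2)
Step 9: fill(C) -> (A=0 B=0 C=9)
Step 10: fill(A) -> (A=3 B=0 C=9)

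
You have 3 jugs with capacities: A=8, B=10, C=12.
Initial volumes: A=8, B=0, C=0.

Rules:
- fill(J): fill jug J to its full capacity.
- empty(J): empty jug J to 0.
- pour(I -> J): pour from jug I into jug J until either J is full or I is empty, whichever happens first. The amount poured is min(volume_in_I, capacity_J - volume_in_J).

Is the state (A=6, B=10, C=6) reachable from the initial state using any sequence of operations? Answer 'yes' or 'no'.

Answer: yes

Derivation:
BFS from (A=8, B=0, C=0):
  1. fill(C) -> (A=8 B=0 C=12)
  2. pour(A -> B) -> (A=0 B=8 C=12)
  3. pour(C -> A) -> (A=8 B=8 C=4)
  4. pour(A -> B) -> (A=6 B=10 C=4)
  5. empty(B) -> (A=6 B=0 C=4)
  6. pour(C -> B) -> (A=6 B=4 C=0)
  7. fill(C) -> (A=6 B=4 C=12)
  8. pour(C -> B) -> (A=6 B=10 C=6)
Target reached → yes.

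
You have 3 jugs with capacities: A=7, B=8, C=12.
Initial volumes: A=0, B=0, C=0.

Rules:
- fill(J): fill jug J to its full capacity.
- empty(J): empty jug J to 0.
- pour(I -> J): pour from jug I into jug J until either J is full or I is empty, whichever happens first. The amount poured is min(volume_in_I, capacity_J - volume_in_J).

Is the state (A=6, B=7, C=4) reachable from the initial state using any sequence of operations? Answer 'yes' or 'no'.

Answer: no

Derivation:
BFS explored all 474 reachable states.
Reachable set includes: (0,0,0), (0,0,1), (0,0,2), (0,0,3), (0,0,4), (0,0,5), (0,0,6), (0,0,7), (0,0,8), (0,0,9), (0,0,10), (0,0,11) ...
Target (A=6, B=7, C=4) not in reachable set → no.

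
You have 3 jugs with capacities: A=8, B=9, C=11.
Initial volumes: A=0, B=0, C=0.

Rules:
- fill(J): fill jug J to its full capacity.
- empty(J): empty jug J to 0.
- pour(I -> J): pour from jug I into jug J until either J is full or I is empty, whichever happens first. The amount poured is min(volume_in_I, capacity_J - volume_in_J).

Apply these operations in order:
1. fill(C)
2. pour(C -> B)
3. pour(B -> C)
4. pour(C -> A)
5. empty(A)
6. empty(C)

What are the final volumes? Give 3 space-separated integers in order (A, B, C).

Answer: 0 0 0

Derivation:
Step 1: fill(C) -> (A=0 B=0 C=11)
Step 2: pour(C -> B) -> (A=0 B=9 C=2)
Step 3: pour(B -> C) -> (A=0 B=0 C=11)
Step 4: pour(C -> A) -> (A=8 B=0 C=3)
Step 5: empty(A) -> (A=0 B=0 C=3)
Step 6: empty(C) -> (A=0 B=0 C=0)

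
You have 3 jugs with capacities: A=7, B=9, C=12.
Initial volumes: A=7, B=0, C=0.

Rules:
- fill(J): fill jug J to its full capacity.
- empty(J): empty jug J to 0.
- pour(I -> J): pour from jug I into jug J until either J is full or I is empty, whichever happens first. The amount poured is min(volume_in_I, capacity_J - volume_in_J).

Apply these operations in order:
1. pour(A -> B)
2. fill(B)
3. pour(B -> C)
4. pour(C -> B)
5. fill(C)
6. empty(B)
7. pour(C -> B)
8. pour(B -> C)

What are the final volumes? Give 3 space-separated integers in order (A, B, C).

Step 1: pour(A -> B) -> (A=0 B=7 C=0)
Step 2: fill(B) -> (A=0 B=9 C=0)
Step 3: pour(B -> C) -> (A=0 B=0 C=9)
Step 4: pour(C -> B) -> (A=0 B=9 C=0)
Step 5: fill(C) -> (A=0 B=9 C=12)
Step 6: empty(B) -> (A=0 B=0 C=12)
Step 7: pour(C -> B) -> (A=0 B=9 C=3)
Step 8: pour(B -> C) -> (A=0 B=0 C=12)

Answer: 0 0 12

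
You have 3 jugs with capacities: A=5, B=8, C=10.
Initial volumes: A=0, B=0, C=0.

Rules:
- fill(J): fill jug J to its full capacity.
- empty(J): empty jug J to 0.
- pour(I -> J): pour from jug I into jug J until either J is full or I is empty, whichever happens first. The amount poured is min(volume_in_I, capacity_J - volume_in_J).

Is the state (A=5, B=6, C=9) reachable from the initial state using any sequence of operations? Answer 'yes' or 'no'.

Answer: yes

Derivation:
BFS from (A=0, B=0, C=0):
  1. fill(C) -> (A=0 B=0 C=10)
  2. pour(C -> B) -> (A=0 B=8 C=2)
  3. pour(B -> A) -> (A=5 B=3 C=2)
  4. pour(A -> C) -> (A=0 B=3 C=7)
  5. pour(B -> A) -> (A=3 B=0 C=7)
  6. pour(C -> B) -> (A=3 B=7 C=0)
  7. fill(C) -> (A=3 B=7 C=10)
  8. pour(C -> B) -> (A=3 B=8 C=9)
  9. pour(B -> A) -> (A=5 B=6 C=9)
Target reached → yes.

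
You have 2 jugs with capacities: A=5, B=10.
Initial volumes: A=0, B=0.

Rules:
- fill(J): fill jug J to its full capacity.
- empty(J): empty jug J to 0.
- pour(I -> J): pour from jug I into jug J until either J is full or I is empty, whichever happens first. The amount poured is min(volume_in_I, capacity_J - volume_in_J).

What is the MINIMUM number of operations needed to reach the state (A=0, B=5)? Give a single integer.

Answer: 2

Derivation:
BFS from (A=0, B=0). One shortest path:
  1. fill(A) -> (A=5 B=0)
  2. pour(A -> B) -> (A=0 B=5)
Reached target in 2 moves.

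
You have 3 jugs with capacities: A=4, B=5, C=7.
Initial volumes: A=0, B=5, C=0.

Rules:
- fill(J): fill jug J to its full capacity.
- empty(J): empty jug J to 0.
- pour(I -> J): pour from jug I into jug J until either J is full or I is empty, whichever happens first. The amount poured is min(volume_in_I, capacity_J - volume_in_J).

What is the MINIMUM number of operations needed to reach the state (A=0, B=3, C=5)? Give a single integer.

BFS from (A=0, B=5, C=0). One shortest path:
  1. fill(C) -> (A=0 B=5 C=7)
  2. pour(C -> A) -> (A=4 B=5 C=3)
  3. empty(A) -> (A=0 B=5 C=3)
  4. pour(C -> A) -> (A=3 B=5 C=0)
  5. pour(B -> C) -> (A=3 B=0 C=5)
  6. pour(A -> B) -> (A=0 B=3 C=5)
Reached target in 6 moves.

Answer: 6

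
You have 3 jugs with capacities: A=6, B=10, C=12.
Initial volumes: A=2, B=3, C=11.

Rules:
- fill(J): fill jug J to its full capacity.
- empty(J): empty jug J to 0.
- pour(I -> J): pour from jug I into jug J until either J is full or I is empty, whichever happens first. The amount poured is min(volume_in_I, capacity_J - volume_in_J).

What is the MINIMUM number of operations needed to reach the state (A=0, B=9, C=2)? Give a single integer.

BFS from (A=2, B=3, C=11). One shortest path:
  1. fill(B) -> (A=2 B=10 C=11)
  2. pour(B -> C) -> (A=2 B=9 C=12)
  3. empty(C) -> (A=2 B=9 C=0)
  4. pour(A -> C) -> (A=0 B=9 C=2)
Reached target in 4 moves.

Answer: 4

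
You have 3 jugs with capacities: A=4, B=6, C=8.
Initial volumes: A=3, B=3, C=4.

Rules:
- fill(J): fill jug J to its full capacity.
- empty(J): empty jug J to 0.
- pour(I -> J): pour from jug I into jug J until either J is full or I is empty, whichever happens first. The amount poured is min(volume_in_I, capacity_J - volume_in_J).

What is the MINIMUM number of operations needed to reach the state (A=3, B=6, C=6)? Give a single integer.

Answer: 4

Derivation:
BFS from (A=3, B=3, C=4). One shortest path:
  1. fill(B) -> (A=3 B=6 C=4)
  2. empty(C) -> (A=3 B=6 C=0)
  3. pour(B -> C) -> (A=3 B=0 C=6)
  4. fill(B) -> (A=3 B=6 C=6)
Reached target in 4 moves.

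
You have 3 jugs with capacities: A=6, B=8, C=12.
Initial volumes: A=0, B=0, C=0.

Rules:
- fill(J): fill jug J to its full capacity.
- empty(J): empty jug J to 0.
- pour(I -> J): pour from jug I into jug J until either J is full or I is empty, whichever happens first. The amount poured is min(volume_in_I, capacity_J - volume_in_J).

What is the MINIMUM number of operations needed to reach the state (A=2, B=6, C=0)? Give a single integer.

BFS from (A=0, B=0, C=0). One shortest path:
  1. fill(B) -> (A=0 B=8 C=0)
  2. pour(B -> A) -> (A=6 B=2 C=0)
  3. pour(A -> C) -> (A=0 B=2 C=6)
  4. pour(B -> A) -> (A=2 B=0 C=6)
  5. pour(C -> B) -> (A=2 B=6 C=0)
Reached target in 5 moves.

Answer: 5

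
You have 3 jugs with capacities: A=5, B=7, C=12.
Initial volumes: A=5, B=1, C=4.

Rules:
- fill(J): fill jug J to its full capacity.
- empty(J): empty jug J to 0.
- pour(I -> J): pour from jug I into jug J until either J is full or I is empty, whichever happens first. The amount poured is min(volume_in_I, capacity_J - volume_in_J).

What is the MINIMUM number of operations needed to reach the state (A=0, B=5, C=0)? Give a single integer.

BFS from (A=5, B=1, C=4). One shortest path:
  1. empty(A) -> (A=0 B=1 C=4)
  2. pour(C -> B) -> (A=0 B=5 C=0)
Reached target in 2 moves.

Answer: 2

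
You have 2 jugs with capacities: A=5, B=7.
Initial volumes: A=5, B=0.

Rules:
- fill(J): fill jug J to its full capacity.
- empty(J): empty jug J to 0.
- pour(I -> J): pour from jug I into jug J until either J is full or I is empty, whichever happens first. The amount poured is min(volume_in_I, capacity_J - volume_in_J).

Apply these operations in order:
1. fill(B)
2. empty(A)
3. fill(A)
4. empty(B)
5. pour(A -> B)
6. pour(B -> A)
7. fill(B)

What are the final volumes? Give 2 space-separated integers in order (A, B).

Step 1: fill(B) -> (A=5 B=7)
Step 2: empty(A) -> (A=0 B=7)
Step 3: fill(A) -> (A=5 B=7)
Step 4: empty(B) -> (A=5 B=0)
Step 5: pour(A -> B) -> (A=0 B=5)
Step 6: pour(B -> A) -> (A=5 B=0)
Step 7: fill(B) -> (A=5 B=7)

Answer: 5 7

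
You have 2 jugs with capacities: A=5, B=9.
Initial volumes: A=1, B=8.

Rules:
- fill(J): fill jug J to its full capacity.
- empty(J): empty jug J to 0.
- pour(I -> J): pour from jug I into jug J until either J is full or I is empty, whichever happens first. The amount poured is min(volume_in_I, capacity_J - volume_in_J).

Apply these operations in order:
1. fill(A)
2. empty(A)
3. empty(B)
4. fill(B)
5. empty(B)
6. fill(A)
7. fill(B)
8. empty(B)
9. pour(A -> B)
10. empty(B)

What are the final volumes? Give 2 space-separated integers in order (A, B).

Answer: 0 0

Derivation:
Step 1: fill(A) -> (A=5 B=8)
Step 2: empty(A) -> (A=0 B=8)
Step 3: empty(B) -> (A=0 B=0)
Step 4: fill(B) -> (A=0 B=9)
Step 5: empty(B) -> (A=0 B=0)
Step 6: fill(A) -> (A=5 B=0)
Step 7: fill(B) -> (A=5 B=9)
Step 8: empty(B) -> (A=5 B=0)
Step 9: pour(A -> B) -> (A=0 B=5)
Step 10: empty(B) -> (A=0 B=0)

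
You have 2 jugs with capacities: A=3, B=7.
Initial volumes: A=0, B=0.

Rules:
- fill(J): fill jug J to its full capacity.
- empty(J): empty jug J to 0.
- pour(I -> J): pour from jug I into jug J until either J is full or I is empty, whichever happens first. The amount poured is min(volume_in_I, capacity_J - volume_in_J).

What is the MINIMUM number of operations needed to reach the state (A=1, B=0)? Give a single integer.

BFS from (A=0, B=0). One shortest path:
  1. fill(B) -> (A=0 B=7)
  2. pour(B -> A) -> (A=3 B=4)
  3. empty(A) -> (A=0 B=4)
  4. pour(B -> A) -> (A=3 B=1)
  5. empty(A) -> (A=0 B=1)
  6. pour(B -> A) -> (A=1 B=0)
Reached target in 6 moves.

Answer: 6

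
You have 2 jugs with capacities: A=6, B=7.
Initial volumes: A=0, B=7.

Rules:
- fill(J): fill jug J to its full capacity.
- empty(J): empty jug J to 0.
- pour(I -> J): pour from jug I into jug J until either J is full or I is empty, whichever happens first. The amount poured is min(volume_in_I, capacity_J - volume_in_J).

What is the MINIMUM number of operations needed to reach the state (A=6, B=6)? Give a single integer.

Answer: 4

Derivation:
BFS from (A=0, B=7). One shortest path:
  1. fill(A) -> (A=6 B=7)
  2. empty(B) -> (A=6 B=0)
  3. pour(A -> B) -> (A=0 B=6)
  4. fill(A) -> (A=6 B=6)
Reached target in 4 moves.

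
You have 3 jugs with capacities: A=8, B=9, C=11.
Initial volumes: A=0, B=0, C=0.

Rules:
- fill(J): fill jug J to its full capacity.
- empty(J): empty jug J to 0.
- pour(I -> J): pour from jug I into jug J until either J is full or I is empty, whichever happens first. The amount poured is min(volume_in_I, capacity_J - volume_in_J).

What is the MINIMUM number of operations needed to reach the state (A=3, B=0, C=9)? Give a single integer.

Answer: 6

Derivation:
BFS from (A=0, B=0, C=0). One shortest path:
  1. fill(B) -> (A=0 B=9 C=0)
  2. fill(C) -> (A=0 B=9 C=11)
  3. pour(C -> A) -> (A=8 B=9 C=3)
  4. empty(A) -> (A=0 B=9 C=3)
  5. pour(C -> A) -> (A=3 B=9 C=0)
  6. pour(B -> C) -> (A=3 B=0 C=9)
Reached target in 6 moves.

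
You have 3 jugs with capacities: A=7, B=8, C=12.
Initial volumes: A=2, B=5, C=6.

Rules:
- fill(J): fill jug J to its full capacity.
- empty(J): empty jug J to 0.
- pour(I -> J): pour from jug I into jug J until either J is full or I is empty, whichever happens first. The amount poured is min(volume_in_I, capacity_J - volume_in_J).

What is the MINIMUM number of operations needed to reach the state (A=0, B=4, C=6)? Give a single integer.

BFS from (A=2, B=5, C=6). One shortest path:
  1. fill(A) -> (A=7 B=5 C=6)
  2. pour(A -> B) -> (A=4 B=8 C=6)
  3. empty(B) -> (A=4 B=0 C=6)
  4. pour(A -> B) -> (A=0 B=4 C=6)
Reached target in 4 moves.

Answer: 4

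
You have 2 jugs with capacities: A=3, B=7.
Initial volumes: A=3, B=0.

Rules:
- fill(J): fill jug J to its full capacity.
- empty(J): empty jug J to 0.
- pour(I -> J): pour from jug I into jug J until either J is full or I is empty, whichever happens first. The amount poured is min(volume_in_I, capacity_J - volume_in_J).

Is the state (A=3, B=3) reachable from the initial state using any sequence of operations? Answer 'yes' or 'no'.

BFS from (A=3, B=0):
  1. pour(A -> B) -> (A=0 B=3)
  2. fill(A) -> (A=3 B=3)
Target reached → yes.

Answer: yes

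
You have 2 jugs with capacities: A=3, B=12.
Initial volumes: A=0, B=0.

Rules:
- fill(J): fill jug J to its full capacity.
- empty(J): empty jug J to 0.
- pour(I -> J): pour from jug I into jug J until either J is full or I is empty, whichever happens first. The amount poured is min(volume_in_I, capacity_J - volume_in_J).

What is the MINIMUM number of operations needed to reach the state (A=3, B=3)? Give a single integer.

Answer: 3

Derivation:
BFS from (A=0, B=0). One shortest path:
  1. fill(A) -> (A=3 B=0)
  2. pour(A -> B) -> (A=0 B=3)
  3. fill(A) -> (A=3 B=3)
Reached target in 3 moves.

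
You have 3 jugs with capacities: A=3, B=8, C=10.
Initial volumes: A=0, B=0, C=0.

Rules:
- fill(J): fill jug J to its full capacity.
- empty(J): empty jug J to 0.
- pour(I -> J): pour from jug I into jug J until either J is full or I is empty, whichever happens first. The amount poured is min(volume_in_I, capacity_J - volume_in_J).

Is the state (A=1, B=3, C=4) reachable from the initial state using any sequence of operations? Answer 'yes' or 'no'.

BFS explored all 270 reachable states.
Reachable set includes: (0,0,0), (0,0,1), (0,0,2), (0,0,3), (0,0,4), (0,0,5), (0,0,6), (0,0,7), (0,0,8), (0,0,9), (0,0,10), (0,1,0) ...
Target (A=1, B=3, C=4) not in reachable set → no.

Answer: no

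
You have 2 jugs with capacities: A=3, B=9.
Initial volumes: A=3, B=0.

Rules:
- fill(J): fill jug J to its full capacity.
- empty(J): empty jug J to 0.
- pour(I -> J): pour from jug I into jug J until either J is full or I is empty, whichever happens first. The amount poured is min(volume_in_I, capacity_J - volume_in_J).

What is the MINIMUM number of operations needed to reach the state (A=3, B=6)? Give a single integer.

Answer: 3

Derivation:
BFS from (A=3, B=0). One shortest path:
  1. empty(A) -> (A=0 B=0)
  2. fill(B) -> (A=0 B=9)
  3. pour(B -> A) -> (A=3 B=6)
Reached target in 3 moves.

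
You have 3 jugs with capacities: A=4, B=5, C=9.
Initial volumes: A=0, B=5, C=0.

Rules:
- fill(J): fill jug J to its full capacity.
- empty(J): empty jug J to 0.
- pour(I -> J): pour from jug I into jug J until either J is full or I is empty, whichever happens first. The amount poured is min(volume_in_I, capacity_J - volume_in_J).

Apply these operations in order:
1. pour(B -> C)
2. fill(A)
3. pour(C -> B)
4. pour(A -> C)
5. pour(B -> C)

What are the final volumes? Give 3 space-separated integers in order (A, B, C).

Step 1: pour(B -> C) -> (A=0 B=0 C=5)
Step 2: fill(A) -> (A=4 B=0 C=5)
Step 3: pour(C -> B) -> (A=4 B=5 C=0)
Step 4: pour(A -> C) -> (A=0 B=5 C=4)
Step 5: pour(B -> C) -> (A=0 B=0 C=9)

Answer: 0 0 9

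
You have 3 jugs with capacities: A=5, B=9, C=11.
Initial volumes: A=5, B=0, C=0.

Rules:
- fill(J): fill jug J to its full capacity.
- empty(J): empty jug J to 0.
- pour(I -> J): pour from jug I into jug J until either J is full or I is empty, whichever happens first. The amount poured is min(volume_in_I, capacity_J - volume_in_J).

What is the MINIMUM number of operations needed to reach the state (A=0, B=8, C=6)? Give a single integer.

Answer: 5

Derivation:
BFS from (A=5, B=0, C=0). One shortest path:
  1. fill(B) -> (A=5 B=9 C=0)
  2. pour(A -> C) -> (A=0 B=9 C=5)
  3. pour(B -> C) -> (A=0 B=3 C=11)
  4. pour(C -> A) -> (A=5 B=3 C=6)
  5. pour(A -> B) -> (A=0 B=8 C=6)
Reached target in 5 moves.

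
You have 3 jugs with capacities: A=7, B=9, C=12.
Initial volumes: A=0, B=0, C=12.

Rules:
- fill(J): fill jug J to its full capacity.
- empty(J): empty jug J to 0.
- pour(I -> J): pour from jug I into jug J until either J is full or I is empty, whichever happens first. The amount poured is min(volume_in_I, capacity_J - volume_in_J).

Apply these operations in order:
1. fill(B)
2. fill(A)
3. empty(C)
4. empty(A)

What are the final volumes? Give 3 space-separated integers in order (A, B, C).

Step 1: fill(B) -> (A=0 B=9 C=12)
Step 2: fill(A) -> (A=7 B=9 C=12)
Step 3: empty(C) -> (A=7 B=9 C=0)
Step 4: empty(A) -> (A=0 B=9 C=0)

Answer: 0 9 0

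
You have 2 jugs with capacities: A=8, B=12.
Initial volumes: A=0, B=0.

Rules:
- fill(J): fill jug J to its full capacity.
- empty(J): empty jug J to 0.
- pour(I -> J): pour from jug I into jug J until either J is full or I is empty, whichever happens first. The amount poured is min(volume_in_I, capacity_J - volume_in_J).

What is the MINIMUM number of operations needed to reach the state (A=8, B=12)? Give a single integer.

BFS from (A=0, B=0). One shortest path:
  1. fill(A) -> (A=8 B=0)
  2. fill(B) -> (A=8 B=12)
Reached target in 2 moves.

Answer: 2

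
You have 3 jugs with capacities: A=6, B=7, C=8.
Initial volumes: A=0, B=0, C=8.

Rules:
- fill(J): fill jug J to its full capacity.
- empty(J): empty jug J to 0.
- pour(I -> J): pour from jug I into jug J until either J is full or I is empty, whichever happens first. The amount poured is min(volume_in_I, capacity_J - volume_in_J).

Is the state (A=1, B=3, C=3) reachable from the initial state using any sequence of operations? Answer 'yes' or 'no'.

BFS explored all 294 reachable states.
Reachable set includes: (0,0,0), (0,0,1), (0,0,2), (0,0,3), (0,0,4), (0,0,5), (0,0,6), (0,0,7), (0,0,8), (0,1,0), (0,1,1), (0,1,2) ...
Target (A=1, B=3, C=3) not in reachable set → no.

Answer: no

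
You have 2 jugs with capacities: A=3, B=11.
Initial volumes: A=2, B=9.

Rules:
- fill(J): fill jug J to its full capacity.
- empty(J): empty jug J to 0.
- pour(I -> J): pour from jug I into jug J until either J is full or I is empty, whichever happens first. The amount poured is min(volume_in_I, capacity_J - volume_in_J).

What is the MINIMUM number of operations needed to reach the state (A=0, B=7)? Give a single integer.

BFS from (A=2, B=9). One shortest path:
  1. fill(B) -> (A=2 B=11)
  2. pour(B -> A) -> (A=3 B=10)
  3. empty(A) -> (A=0 B=10)
  4. pour(B -> A) -> (A=3 B=7)
  5. empty(A) -> (A=0 B=7)
Reached target in 5 moves.

Answer: 5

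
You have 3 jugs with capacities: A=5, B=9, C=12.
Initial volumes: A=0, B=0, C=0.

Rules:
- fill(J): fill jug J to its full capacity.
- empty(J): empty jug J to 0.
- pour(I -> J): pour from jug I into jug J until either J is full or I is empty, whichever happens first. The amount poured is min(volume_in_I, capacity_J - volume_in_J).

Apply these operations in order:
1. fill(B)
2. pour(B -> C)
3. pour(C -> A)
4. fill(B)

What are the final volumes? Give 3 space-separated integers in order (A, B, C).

Step 1: fill(B) -> (A=0 B=9 C=0)
Step 2: pour(B -> C) -> (A=0 B=0 C=9)
Step 3: pour(C -> A) -> (A=5 B=0 C=4)
Step 4: fill(B) -> (A=5 B=9 C=4)

Answer: 5 9 4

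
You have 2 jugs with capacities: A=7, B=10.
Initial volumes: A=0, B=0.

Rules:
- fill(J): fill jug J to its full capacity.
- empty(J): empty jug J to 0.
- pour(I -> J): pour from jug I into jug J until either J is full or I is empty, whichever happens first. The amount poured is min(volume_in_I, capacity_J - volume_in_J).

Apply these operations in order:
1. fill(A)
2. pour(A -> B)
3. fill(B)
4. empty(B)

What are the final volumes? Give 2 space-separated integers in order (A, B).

Step 1: fill(A) -> (A=7 B=0)
Step 2: pour(A -> B) -> (A=0 B=7)
Step 3: fill(B) -> (A=0 B=10)
Step 4: empty(B) -> (A=0 B=0)

Answer: 0 0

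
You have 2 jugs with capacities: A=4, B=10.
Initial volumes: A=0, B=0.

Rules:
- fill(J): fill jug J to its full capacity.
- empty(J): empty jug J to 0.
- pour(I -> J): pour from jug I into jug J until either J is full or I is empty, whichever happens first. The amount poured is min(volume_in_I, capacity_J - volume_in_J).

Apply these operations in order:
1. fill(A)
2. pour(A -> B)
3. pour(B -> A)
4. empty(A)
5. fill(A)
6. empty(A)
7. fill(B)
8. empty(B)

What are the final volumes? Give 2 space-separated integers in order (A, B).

Answer: 0 0

Derivation:
Step 1: fill(A) -> (A=4 B=0)
Step 2: pour(A -> B) -> (A=0 B=4)
Step 3: pour(B -> A) -> (A=4 B=0)
Step 4: empty(A) -> (A=0 B=0)
Step 5: fill(A) -> (A=4 B=0)
Step 6: empty(A) -> (A=0 B=0)
Step 7: fill(B) -> (A=0 B=10)
Step 8: empty(B) -> (A=0 B=0)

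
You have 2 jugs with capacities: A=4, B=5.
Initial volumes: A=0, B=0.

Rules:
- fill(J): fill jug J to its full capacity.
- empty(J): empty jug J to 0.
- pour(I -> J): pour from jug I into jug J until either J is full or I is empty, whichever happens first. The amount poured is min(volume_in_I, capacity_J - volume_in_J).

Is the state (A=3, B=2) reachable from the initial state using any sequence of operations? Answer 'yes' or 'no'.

BFS explored all 18 reachable states.
Reachable set includes: (0,0), (0,1), (0,2), (0,3), (0,4), (0,5), (1,0), (1,5), (2,0), (2,5), (3,0), (3,5) ...
Target (A=3, B=2) not in reachable set → no.

Answer: no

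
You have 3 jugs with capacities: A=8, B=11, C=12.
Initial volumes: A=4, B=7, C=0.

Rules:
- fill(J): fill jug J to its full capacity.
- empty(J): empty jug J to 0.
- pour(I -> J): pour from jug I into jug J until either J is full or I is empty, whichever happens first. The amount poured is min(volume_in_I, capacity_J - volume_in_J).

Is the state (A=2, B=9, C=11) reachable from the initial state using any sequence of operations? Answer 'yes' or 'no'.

Answer: no

Derivation:
BFS explored all 634 reachable states.
Reachable set includes: (0,0,0), (0,0,1), (0,0,2), (0,0,3), (0,0,4), (0,0,5), (0,0,6), (0,0,7), (0,0,8), (0,0,9), (0,0,10), (0,0,11) ...
Target (A=2, B=9, C=11) not in reachable set → no.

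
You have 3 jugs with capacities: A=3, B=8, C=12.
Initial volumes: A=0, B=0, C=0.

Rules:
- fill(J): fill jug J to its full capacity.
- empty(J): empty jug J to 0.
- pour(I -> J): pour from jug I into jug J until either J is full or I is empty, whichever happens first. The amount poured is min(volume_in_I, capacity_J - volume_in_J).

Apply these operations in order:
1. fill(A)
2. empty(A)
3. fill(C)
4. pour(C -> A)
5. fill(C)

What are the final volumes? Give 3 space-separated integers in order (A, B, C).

Answer: 3 0 12

Derivation:
Step 1: fill(A) -> (A=3 B=0 C=0)
Step 2: empty(A) -> (A=0 B=0 C=0)
Step 3: fill(C) -> (A=0 B=0 C=12)
Step 4: pour(C -> A) -> (A=3 B=0 C=9)
Step 5: fill(C) -> (A=3 B=0 C=12)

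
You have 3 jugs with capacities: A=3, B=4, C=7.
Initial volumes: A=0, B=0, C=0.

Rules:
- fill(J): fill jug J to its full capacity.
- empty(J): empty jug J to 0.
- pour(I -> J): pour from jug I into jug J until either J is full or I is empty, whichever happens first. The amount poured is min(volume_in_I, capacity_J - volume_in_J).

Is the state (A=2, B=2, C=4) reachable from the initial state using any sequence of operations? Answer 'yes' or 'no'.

BFS explored all 124 reachable states.
Reachable set includes: (0,0,0), (0,0,1), (0,0,2), (0,0,3), (0,0,4), (0,0,5), (0,0,6), (0,0,7), (0,1,0), (0,1,1), (0,1,2), (0,1,3) ...
Target (A=2, B=2, C=4) not in reachable set → no.

Answer: no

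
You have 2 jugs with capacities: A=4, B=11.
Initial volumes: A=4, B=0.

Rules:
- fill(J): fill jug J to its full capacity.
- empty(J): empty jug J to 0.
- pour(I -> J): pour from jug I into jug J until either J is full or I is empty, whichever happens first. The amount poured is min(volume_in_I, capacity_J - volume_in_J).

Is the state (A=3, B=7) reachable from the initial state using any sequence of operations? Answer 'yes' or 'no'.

BFS explored all 30 reachable states.
Reachable set includes: (0,0), (0,1), (0,2), (0,3), (0,4), (0,5), (0,6), (0,7), (0,8), (0,9), (0,10), (0,11) ...
Target (A=3, B=7) not in reachable set → no.

Answer: no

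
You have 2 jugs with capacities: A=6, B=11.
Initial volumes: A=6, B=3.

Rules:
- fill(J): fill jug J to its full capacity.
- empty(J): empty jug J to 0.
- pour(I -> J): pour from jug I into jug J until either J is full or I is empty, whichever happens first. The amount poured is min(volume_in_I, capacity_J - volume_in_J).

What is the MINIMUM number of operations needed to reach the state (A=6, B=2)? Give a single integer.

Answer: 6

Derivation:
BFS from (A=6, B=3). One shortest path:
  1. empty(A) -> (A=0 B=3)
  2. pour(B -> A) -> (A=3 B=0)
  3. fill(B) -> (A=3 B=11)
  4. pour(B -> A) -> (A=6 B=8)
  5. empty(A) -> (A=0 B=8)
  6. pour(B -> A) -> (A=6 B=2)
Reached target in 6 moves.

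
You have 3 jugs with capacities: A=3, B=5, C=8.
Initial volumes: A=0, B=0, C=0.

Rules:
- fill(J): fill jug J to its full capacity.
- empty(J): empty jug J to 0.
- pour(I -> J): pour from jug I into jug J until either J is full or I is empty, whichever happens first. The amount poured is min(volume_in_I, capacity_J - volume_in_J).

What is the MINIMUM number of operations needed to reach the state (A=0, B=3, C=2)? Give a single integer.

BFS from (A=0, B=0, C=0). One shortest path:
  1. fill(B) -> (A=0 B=5 C=0)
  2. pour(B -> A) -> (A=3 B=2 C=0)
  3. pour(B -> C) -> (A=3 B=0 C=2)
  4. pour(A -> B) -> (A=0 B=3 C=2)
Reached target in 4 moves.

Answer: 4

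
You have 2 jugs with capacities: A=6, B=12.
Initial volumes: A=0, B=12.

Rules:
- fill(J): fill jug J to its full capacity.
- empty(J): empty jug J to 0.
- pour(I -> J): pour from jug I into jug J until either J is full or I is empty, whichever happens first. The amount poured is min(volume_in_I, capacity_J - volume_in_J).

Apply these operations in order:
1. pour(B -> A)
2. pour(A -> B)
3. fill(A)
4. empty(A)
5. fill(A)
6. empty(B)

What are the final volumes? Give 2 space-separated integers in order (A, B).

Step 1: pour(B -> A) -> (A=6 B=6)
Step 2: pour(A -> B) -> (A=0 B=12)
Step 3: fill(A) -> (A=6 B=12)
Step 4: empty(A) -> (A=0 B=12)
Step 5: fill(A) -> (A=6 B=12)
Step 6: empty(B) -> (A=6 B=0)

Answer: 6 0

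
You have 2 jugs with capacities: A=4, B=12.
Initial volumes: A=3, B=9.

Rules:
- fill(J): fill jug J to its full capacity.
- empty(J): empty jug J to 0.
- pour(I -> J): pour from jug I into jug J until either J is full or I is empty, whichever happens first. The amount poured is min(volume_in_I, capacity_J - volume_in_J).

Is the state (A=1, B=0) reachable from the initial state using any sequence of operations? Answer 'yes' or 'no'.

BFS from (A=3, B=9):
  1. fill(A) -> (A=4 B=9)
  2. pour(A -> B) -> (A=1 B=12)
  3. empty(B) -> (A=1 B=0)
Target reached → yes.

Answer: yes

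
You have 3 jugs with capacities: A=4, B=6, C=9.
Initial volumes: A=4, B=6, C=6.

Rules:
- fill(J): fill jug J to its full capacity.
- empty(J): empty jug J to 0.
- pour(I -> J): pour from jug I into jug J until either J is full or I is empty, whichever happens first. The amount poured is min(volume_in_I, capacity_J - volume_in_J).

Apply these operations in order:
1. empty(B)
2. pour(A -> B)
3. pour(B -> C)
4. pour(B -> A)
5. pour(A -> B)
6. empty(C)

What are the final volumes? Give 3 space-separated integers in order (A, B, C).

Step 1: empty(B) -> (A=4 B=0 C=6)
Step 2: pour(A -> B) -> (A=0 B=4 C=6)
Step 3: pour(B -> C) -> (A=0 B=1 C=9)
Step 4: pour(B -> A) -> (A=1 B=0 C=9)
Step 5: pour(A -> B) -> (A=0 B=1 C=9)
Step 6: empty(C) -> (A=0 B=1 C=0)

Answer: 0 1 0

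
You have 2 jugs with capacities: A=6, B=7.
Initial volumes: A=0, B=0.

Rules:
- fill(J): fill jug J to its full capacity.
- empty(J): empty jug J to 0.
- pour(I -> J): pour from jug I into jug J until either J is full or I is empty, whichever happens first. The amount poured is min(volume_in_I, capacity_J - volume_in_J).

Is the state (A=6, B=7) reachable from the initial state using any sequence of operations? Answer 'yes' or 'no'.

Answer: yes

Derivation:
BFS from (A=0, B=0):
  1. fill(A) -> (A=6 B=0)
  2. fill(B) -> (A=6 B=7)
Target reached → yes.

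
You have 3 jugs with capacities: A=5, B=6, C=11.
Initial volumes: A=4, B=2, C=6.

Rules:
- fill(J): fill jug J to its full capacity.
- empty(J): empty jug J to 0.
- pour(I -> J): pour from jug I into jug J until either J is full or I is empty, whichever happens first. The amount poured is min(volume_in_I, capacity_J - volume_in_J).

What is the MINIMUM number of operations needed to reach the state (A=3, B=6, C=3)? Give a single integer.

Answer: 4

Derivation:
BFS from (A=4, B=2, C=6). One shortest path:
  1. pour(B -> C) -> (A=4 B=0 C=8)
  2. pour(A -> B) -> (A=0 B=4 C=8)
  3. pour(C -> A) -> (A=5 B=4 C=3)
  4. pour(A -> B) -> (A=3 B=6 C=3)
Reached target in 4 moves.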